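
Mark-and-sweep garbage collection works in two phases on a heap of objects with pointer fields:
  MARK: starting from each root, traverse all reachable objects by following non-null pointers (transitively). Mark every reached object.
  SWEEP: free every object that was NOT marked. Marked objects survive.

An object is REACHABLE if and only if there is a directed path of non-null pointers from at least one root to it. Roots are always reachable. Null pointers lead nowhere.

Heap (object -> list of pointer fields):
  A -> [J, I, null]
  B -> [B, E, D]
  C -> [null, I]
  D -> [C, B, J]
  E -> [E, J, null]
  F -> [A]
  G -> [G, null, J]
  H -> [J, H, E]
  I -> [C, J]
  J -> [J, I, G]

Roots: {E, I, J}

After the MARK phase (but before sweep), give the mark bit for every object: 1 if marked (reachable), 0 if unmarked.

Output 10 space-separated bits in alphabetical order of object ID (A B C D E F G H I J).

Answer: 0 0 1 0 1 0 1 0 1 1

Derivation:
Roots: E I J
Mark E: refs=E J null, marked=E
Mark I: refs=C J, marked=E I
Mark J: refs=J I G, marked=E I J
Mark C: refs=null I, marked=C E I J
Mark G: refs=G null J, marked=C E G I J
Unmarked (collected): A B D F H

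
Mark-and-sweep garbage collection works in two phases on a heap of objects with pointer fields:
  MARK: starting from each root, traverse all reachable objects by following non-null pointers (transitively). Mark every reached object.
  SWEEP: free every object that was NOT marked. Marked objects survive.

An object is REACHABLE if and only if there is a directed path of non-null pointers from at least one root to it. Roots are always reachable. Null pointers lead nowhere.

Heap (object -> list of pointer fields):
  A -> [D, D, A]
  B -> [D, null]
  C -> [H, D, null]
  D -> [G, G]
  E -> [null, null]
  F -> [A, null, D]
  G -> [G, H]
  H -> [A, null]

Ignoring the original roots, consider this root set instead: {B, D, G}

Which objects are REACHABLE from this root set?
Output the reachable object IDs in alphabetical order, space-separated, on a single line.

Answer: A B D G H

Derivation:
Roots: B D G
Mark B: refs=D null, marked=B
Mark D: refs=G G, marked=B D
Mark G: refs=G H, marked=B D G
Mark H: refs=A null, marked=B D G H
Mark A: refs=D D A, marked=A B D G H
Unmarked (collected): C E F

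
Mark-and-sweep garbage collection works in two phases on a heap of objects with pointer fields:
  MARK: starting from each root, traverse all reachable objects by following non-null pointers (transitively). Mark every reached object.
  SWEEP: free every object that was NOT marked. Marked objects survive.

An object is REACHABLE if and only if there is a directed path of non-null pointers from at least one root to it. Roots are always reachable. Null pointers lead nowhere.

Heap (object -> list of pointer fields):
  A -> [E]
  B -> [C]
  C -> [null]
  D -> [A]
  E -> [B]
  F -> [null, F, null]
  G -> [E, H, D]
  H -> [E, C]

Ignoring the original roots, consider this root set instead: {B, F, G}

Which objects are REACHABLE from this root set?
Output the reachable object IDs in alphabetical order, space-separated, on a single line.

Answer: A B C D E F G H

Derivation:
Roots: B F G
Mark B: refs=C, marked=B
Mark F: refs=null F null, marked=B F
Mark G: refs=E H D, marked=B F G
Mark C: refs=null, marked=B C F G
Mark E: refs=B, marked=B C E F G
Mark H: refs=E C, marked=B C E F G H
Mark D: refs=A, marked=B C D E F G H
Mark A: refs=E, marked=A B C D E F G H
Unmarked (collected): (none)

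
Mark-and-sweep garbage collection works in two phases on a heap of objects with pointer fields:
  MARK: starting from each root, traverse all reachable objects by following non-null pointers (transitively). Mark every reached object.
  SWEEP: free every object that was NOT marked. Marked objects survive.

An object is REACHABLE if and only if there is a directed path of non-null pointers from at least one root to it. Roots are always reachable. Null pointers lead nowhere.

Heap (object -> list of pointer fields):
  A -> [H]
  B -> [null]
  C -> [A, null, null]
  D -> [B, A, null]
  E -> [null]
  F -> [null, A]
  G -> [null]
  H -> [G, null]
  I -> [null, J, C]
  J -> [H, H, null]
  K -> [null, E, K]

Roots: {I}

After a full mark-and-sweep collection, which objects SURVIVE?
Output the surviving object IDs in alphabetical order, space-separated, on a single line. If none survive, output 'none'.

Answer: A C G H I J

Derivation:
Roots: I
Mark I: refs=null J C, marked=I
Mark J: refs=H H null, marked=I J
Mark C: refs=A null null, marked=C I J
Mark H: refs=G null, marked=C H I J
Mark A: refs=H, marked=A C H I J
Mark G: refs=null, marked=A C G H I J
Unmarked (collected): B D E F K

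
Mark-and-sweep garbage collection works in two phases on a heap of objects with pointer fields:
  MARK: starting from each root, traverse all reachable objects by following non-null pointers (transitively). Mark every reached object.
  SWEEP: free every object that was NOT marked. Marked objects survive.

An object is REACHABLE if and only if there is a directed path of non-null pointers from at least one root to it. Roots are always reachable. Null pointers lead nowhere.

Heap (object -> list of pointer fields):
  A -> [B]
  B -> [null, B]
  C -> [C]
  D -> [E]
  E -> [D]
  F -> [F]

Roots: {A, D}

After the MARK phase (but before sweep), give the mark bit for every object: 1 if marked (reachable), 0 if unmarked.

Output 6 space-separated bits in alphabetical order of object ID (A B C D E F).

Answer: 1 1 0 1 1 0

Derivation:
Roots: A D
Mark A: refs=B, marked=A
Mark D: refs=E, marked=A D
Mark B: refs=null B, marked=A B D
Mark E: refs=D, marked=A B D E
Unmarked (collected): C F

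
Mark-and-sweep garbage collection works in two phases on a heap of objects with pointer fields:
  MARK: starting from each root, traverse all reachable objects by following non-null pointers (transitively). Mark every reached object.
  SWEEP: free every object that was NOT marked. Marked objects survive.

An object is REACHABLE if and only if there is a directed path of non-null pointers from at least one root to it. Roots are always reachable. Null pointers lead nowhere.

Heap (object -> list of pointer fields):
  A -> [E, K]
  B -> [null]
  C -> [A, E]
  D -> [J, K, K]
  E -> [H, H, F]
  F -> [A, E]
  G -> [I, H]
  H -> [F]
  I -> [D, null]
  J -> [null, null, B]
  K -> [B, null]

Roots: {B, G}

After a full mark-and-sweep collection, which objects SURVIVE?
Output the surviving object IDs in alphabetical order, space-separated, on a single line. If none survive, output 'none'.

Roots: B G
Mark B: refs=null, marked=B
Mark G: refs=I H, marked=B G
Mark I: refs=D null, marked=B G I
Mark H: refs=F, marked=B G H I
Mark D: refs=J K K, marked=B D G H I
Mark F: refs=A E, marked=B D F G H I
Mark J: refs=null null B, marked=B D F G H I J
Mark K: refs=B null, marked=B D F G H I J K
Mark A: refs=E K, marked=A B D F G H I J K
Mark E: refs=H H F, marked=A B D E F G H I J K
Unmarked (collected): C

Answer: A B D E F G H I J K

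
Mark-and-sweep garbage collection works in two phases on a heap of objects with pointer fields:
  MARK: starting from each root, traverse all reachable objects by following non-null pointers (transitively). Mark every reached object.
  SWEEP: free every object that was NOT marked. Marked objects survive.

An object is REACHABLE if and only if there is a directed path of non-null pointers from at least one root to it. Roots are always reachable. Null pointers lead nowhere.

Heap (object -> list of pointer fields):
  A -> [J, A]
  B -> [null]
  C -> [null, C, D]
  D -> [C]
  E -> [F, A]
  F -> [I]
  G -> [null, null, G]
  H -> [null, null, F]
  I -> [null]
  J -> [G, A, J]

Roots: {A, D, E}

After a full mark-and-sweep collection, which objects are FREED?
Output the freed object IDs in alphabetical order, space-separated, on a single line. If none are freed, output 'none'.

Answer: B H

Derivation:
Roots: A D E
Mark A: refs=J A, marked=A
Mark D: refs=C, marked=A D
Mark E: refs=F A, marked=A D E
Mark J: refs=G A J, marked=A D E J
Mark C: refs=null C D, marked=A C D E J
Mark F: refs=I, marked=A C D E F J
Mark G: refs=null null G, marked=A C D E F G J
Mark I: refs=null, marked=A C D E F G I J
Unmarked (collected): B H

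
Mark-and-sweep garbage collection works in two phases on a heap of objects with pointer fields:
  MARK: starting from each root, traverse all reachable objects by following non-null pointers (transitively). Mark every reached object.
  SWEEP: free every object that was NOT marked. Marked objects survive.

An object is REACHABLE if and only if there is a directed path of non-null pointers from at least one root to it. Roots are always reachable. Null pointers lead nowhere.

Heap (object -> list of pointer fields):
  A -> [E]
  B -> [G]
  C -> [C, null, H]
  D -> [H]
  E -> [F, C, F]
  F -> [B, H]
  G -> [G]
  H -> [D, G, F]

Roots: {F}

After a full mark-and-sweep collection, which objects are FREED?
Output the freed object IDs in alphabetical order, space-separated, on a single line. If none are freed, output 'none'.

Roots: F
Mark F: refs=B H, marked=F
Mark B: refs=G, marked=B F
Mark H: refs=D G F, marked=B F H
Mark G: refs=G, marked=B F G H
Mark D: refs=H, marked=B D F G H
Unmarked (collected): A C E

Answer: A C E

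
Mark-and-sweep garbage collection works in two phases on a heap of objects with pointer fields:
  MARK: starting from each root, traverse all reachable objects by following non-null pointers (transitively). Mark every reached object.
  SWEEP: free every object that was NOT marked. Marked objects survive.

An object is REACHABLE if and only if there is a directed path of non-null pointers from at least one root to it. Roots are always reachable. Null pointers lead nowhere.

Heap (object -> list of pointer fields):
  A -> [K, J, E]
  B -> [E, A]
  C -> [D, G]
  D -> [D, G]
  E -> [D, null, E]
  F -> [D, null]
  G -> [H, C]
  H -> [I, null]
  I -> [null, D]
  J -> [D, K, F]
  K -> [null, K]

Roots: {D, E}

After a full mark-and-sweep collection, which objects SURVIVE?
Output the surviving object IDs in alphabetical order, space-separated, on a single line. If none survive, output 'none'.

Roots: D E
Mark D: refs=D G, marked=D
Mark E: refs=D null E, marked=D E
Mark G: refs=H C, marked=D E G
Mark H: refs=I null, marked=D E G H
Mark C: refs=D G, marked=C D E G H
Mark I: refs=null D, marked=C D E G H I
Unmarked (collected): A B F J K

Answer: C D E G H I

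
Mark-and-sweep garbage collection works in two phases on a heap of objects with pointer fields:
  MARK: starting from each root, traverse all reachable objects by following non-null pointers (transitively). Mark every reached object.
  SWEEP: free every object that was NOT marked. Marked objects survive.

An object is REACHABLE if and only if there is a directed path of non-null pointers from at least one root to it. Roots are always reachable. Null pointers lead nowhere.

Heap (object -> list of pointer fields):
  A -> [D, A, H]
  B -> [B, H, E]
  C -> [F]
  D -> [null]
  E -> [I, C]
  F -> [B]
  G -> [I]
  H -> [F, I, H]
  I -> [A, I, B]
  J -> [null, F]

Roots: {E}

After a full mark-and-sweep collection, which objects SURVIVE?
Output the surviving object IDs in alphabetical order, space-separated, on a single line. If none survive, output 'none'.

Answer: A B C D E F H I

Derivation:
Roots: E
Mark E: refs=I C, marked=E
Mark I: refs=A I B, marked=E I
Mark C: refs=F, marked=C E I
Mark A: refs=D A H, marked=A C E I
Mark B: refs=B H E, marked=A B C E I
Mark F: refs=B, marked=A B C E F I
Mark D: refs=null, marked=A B C D E F I
Mark H: refs=F I H, marked=A B C D E F H I
Unmarked (collected): G J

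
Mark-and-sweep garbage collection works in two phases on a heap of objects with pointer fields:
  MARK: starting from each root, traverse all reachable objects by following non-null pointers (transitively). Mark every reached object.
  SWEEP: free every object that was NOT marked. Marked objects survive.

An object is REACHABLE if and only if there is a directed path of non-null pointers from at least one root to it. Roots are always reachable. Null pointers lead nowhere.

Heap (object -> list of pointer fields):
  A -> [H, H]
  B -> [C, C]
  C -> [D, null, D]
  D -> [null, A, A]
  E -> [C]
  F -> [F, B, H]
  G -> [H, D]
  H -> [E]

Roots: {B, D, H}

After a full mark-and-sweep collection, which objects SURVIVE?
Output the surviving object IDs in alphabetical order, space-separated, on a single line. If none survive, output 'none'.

Roots: B D H
Mark B: refs=C C, marked=B
Mark D: refs=null A A, marked=B D
Mark H: refs=E, marked=B D H
Mark C: refs=D null D, marked=B C D H
Mark A: refs=H H, marked=A B C D H
Mark E: refs=C, marked=A B C D E H
Unmarked (collected): F G

Answer: A B C D E H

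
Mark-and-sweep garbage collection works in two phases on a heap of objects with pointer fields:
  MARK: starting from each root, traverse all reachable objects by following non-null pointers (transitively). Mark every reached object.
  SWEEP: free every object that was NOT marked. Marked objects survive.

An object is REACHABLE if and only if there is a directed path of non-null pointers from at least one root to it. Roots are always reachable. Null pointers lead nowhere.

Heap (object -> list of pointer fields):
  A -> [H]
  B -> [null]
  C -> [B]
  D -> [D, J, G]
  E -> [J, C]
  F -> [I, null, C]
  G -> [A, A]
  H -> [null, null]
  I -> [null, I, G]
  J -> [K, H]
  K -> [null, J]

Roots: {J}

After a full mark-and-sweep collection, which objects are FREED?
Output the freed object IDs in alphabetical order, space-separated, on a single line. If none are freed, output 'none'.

Roots: J
Mark J: refs=K H, marked=J
Mark K: refs=null J, marked=J K
Mark H: refs=null null, marked=H J K
Unmarked (collected): A B C D E F G I

Answer: A B C D E F G I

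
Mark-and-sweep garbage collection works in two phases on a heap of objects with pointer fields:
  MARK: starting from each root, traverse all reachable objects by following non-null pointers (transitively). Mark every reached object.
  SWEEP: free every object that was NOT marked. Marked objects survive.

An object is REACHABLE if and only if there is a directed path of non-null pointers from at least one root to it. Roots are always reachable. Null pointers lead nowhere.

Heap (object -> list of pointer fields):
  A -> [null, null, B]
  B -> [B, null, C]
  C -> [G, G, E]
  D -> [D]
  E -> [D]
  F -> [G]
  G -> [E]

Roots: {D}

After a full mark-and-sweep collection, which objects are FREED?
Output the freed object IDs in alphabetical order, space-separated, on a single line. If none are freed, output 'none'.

Answer: A B C E F G

Derivation:
Roots: D
Mark D: refs=D, marked=D
Unmarked (collected): A B C E F G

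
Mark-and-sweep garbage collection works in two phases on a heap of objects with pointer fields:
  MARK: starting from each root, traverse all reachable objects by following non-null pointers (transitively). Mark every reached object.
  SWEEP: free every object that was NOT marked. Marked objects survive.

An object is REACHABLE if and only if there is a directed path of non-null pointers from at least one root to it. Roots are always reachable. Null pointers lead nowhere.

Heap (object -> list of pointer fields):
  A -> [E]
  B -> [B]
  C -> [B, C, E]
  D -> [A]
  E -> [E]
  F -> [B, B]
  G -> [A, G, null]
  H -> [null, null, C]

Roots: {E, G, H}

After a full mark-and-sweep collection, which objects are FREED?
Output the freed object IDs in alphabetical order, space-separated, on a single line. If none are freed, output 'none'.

Answer: D F

Derivation:
Roots: E G H
Mark E: refs=E, marked=E
Mark G: refs=A G null, marked=E G
Mark H: refs=null null C, marked=E G H
Mark A: refs=E, marked=A E G H
Mark C: refs=B C E, marked=A C E G H
Mark B: refs=B, marked=A B C E G H
Unmarked (collected): D F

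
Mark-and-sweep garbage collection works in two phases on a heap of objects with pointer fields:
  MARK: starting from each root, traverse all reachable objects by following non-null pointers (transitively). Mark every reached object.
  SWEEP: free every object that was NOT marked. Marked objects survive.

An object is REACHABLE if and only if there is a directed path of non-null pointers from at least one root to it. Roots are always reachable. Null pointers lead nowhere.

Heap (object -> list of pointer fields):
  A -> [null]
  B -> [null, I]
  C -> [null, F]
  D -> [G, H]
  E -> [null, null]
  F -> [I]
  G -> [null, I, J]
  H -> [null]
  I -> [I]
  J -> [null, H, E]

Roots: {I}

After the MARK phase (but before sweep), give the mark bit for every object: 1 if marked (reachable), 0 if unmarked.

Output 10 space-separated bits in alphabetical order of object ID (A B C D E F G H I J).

Answer: 0 0 0 0 0 0 0 0 1 0

Derivation:
Roots: I
Mark I: refs=I, marked=I
Unmarked (collected): A B C D E F G H J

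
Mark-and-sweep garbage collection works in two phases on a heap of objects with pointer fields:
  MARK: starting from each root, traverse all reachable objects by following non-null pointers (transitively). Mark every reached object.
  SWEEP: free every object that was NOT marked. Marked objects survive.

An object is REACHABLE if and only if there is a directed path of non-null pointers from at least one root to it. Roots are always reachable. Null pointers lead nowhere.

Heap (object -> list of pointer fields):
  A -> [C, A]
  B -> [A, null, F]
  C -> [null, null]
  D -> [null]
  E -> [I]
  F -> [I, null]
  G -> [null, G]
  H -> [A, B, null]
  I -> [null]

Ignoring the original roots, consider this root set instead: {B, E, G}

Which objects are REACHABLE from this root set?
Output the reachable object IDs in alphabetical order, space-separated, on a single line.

Roots: B E G
Mark B: refs=A null F, marked=B
Mark E: refs=I, marked=B E
Mark G: refs=null G, marked=B E G
Mark A: refs=C A, marked=A B E G
Mark F: refs=I null, marked=A B E F G
Mark I: refs=null, marked=A B E F G I
Mark C: refs=null null, marked=A B C E F G I
Unmarked (collected): D H

Answer: A B C E F G I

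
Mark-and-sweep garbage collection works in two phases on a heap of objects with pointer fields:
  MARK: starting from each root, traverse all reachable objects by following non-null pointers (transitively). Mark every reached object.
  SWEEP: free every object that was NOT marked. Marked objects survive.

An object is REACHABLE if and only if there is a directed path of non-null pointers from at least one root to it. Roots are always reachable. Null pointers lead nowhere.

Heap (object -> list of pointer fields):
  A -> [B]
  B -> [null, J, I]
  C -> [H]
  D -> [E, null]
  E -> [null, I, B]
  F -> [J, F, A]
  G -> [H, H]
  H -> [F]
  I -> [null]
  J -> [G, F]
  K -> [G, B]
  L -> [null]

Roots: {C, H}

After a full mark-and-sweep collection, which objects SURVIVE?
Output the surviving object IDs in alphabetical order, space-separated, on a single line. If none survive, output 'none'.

Roots: C H
Mark C: refs=H, marked=C
Mark H: refs=F, marked=C H
Mark F: refs=J F A, marked=C F H
Mark J: refs=G F, marked=C F H J
Mark A: refs=B, marked=A C F H J
Mark G: refs=H H, marked=A C F G H J
Mark B: refs=null J I, marked=A B C F G H J
Mark I: refs=null, marked=A B C F G H I J
Unmarked (collected): D E K L

Answer: A B C F G H I J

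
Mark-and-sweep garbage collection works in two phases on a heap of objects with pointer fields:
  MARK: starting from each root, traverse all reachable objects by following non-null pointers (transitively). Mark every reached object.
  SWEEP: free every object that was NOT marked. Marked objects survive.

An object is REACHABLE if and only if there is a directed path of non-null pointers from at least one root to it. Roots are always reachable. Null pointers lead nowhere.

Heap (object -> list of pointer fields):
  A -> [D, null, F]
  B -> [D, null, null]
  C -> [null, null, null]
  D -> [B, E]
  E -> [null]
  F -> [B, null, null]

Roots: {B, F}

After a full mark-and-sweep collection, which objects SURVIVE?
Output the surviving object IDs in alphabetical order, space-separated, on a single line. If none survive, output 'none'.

Roots: B F
Mark B: refs=D null null, marked=B
Mark F: refs=B null null, marked=B F
Mark D: refs=B E, marked=B D F
Mark E: refs=null, marked=B D E F
Unmarked (collected): A C

Answer: B D E F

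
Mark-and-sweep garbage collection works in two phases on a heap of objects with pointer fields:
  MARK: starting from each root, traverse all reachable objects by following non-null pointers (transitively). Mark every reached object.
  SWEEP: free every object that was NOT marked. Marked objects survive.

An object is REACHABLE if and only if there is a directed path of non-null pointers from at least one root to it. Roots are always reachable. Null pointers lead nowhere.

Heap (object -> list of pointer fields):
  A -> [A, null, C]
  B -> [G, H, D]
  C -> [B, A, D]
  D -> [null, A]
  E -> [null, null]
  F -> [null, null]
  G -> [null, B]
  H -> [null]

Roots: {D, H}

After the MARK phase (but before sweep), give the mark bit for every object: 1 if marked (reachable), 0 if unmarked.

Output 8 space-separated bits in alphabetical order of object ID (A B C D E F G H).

Roots: D H
Mark D: refs=null A, marked=D
Mark H: refs=null, marked=D H
Mark A: refs=A null C, marked=A D H
Mark C: refs=B A D, marked=A C D H
Mark B: refs=G H D, marked=A B C D H
Mark G: refs=null B, marked=A B C D G H
Unmarked (collected): E F

Answer: 1 1 1 1 0 0 1 1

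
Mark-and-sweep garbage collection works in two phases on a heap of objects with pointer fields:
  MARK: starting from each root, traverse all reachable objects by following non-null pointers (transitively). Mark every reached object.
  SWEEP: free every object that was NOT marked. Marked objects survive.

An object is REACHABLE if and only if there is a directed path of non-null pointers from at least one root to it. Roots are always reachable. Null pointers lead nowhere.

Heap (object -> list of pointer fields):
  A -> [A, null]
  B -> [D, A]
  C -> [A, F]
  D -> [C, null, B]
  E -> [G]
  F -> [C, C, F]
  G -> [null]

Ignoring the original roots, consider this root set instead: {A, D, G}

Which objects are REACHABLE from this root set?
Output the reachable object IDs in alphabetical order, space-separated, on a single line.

Answer: A B C D F G

Derivation:
Roots: A D G
Mark A: refs=A null, marked=A
Mark D: refs=C null B, marked=A D
Mark G: refs=null, marked=A D G
Mark C: refs=A F, marked=A C D G
Mark B: refs=D A, marked=A B C D G
Mark F: refs=C C F, marked=A B C D F G
Unmarked (collected): E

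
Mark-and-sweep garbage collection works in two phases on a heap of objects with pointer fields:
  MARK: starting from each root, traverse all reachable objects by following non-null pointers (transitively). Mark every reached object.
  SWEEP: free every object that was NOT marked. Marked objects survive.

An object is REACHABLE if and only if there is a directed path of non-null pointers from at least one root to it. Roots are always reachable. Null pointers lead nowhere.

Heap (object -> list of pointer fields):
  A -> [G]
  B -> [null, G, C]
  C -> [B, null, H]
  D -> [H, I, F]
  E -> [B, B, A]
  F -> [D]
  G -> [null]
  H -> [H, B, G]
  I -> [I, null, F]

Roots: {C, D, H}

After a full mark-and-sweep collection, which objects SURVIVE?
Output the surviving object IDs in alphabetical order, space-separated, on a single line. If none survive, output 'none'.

Roots: C D H
Mark C: refs=B null H, marked=C
Mark D: refs=H I F, marked=C D
Mark H: refs=H B G, marked=C D H
Mark B: refs=null G C, marked=B C D H
Mark I: refs=I null F, marked=B C D H I
Mark F: refs=D, marked=B C D F H I
Mark G: refs=null, marked=B C D F G H I
Unmarked (collected): A E

Answer: B C D F G H I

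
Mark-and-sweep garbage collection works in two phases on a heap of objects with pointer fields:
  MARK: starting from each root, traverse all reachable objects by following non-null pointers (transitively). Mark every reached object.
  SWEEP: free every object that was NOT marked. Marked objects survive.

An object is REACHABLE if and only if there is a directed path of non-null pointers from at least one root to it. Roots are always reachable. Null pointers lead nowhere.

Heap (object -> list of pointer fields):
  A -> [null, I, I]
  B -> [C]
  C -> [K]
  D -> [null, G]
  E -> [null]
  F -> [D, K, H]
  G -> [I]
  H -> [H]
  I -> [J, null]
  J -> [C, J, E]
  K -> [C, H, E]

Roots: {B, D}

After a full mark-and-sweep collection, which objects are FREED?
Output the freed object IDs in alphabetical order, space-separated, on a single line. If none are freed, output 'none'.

Answer: A F

Derivation:
Roots: B D
Mark B: refs=C, marked=B
Mark D: refs=null G, marked=B D
Mark C: refs=K, marked=B C D
Mark G: refs=I, marked=B C D G
Mark K: refs=C H E, marked=B C D G K
Mark I: refs=J null, marked=B C D G I K
Mark H: refs=H, marked=B C D G H I K
Mark E: refs=null, marked=B C D E G H I K
Mark J: refs=C J E, marked=B C D E G H I J K
Unmarked (collected): A F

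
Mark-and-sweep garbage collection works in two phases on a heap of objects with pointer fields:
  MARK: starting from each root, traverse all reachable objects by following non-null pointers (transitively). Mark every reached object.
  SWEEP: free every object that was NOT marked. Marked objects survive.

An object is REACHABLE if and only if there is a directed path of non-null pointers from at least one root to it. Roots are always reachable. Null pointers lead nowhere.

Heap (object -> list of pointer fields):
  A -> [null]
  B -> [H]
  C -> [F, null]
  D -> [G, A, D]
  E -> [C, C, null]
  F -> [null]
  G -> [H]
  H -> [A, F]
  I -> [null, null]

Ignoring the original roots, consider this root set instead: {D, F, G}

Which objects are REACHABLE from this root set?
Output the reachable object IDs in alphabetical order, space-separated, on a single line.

Roots: D F G
Mark D: refs=G A D, marked=D
Mark F: refs=null, marked=D F
Mark G: refs=H, marked=D F G
Mark A: refs=null, marked=A D F G
Mark H: refs=A F, marked=A D F G H
Unmarked (collected): B C E I

Answer: A D F G H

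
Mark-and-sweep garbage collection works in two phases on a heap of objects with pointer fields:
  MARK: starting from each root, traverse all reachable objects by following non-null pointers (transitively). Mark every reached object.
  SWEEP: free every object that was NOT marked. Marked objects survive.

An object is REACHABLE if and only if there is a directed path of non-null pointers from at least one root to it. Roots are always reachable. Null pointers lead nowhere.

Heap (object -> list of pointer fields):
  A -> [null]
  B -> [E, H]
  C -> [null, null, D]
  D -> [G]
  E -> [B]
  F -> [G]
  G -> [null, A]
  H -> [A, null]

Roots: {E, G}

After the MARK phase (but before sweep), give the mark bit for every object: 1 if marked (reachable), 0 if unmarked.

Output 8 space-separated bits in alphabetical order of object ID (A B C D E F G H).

Answer: 1 1 0 0 1 0 1 1

Derivation:
Roots: E G
Mark E: refs=B, marked=E
Mark G: refs=null A, marked=E G
Mark B: refs=E H, marked=B E G
Mark A: refs=null, marked=A B E G
Mark H: refs=A null, marked=A B E G H
Unmarked (collected): C D F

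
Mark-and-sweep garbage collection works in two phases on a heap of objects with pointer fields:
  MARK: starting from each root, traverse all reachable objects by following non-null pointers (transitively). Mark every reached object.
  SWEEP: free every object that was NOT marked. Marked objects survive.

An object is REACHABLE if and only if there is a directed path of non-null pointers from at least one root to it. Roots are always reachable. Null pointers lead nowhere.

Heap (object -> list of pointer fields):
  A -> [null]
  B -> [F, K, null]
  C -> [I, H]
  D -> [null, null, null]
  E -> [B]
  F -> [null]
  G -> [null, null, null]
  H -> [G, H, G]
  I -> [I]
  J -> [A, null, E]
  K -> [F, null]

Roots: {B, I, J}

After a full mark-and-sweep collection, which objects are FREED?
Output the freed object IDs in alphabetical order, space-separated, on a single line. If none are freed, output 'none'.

Roots: B I J
Mark B: refs=F K null, marked=B
Mark I: refs=I, marked=B I
Mark J: refs=A null E, marked=B I J
Mark F: refs=null, marked=B F I J
Mark K: refs=F null, marked=B F I J K
Mark A: refs=null, marked=A B F I J K
Mark E: refs=B, marked=A B E F I J K
Unmarked (collected): C D G H

Answer: C D G H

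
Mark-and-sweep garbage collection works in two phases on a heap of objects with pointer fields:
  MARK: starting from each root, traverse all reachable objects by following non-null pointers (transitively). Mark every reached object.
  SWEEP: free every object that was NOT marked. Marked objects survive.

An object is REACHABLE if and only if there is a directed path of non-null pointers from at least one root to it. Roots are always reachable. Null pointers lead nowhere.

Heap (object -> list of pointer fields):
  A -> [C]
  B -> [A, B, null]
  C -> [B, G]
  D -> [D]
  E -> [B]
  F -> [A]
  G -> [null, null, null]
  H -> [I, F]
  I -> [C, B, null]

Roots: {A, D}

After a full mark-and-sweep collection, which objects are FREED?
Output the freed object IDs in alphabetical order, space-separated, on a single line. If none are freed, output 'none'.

Roots: A D
Mark A: refs=C, marked=A
Mark D: refs=D, marked=A D
Mark C: refs=B G, marked=A C D
Mark B: refs=A B null, marked=A B C D
Mark G: refs=null null null, marked=A B C D G
Unmarked (collected): E F H I

Answer: E F H I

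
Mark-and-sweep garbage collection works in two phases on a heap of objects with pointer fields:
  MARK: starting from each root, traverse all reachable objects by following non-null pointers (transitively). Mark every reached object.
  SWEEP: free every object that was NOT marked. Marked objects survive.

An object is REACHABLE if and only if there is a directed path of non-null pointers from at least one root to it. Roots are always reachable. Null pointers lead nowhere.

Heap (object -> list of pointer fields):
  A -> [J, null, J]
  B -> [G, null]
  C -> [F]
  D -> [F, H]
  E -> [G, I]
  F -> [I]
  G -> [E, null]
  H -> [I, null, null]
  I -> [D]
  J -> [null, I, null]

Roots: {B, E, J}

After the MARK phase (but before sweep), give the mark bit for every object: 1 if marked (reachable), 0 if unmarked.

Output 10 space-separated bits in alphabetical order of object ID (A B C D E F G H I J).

Roots: B E J
Mark B: refs=G null, marked=B
Mark E: refs=G I, marked=B E
Mark J: refs=null I null, marked=B E J
Mark G: refs=E null, marked=B E G J
Mark I: refs=D, marked=B E G I J
Mark D: refs=F H, marked=B D E G I J
Mark F: refs=I, marked=B D E F G I J
Mark H: refs=I null null, marked=B D E F G H I J
Unmarked (collected): A C

Answer: 0 1 0 1 1 1 1 1 1 1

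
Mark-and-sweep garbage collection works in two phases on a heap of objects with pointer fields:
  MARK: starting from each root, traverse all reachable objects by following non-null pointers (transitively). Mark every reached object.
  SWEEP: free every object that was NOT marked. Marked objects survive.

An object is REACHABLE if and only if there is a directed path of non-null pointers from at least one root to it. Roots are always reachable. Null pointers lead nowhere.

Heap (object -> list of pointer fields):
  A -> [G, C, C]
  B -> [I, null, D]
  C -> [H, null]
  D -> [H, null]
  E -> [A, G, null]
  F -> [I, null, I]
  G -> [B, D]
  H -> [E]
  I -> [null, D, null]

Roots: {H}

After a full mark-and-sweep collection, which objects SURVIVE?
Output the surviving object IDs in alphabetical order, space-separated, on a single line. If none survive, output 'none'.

Roots: H
Mark H: refs=E, marked=H
Mark E: refs=A G null, marked=E H
Mark A: refs=G C C, marked=A E H
Mark G: refs=B D, marked=A E G H
Mark C: refs=H null, marked=A C E G H
Mark B: refs=I null D, marked=A B C E G H
Mark D: refs=H null, marked=A B C D E G H
Mark I: refs=null D null, marked=A B C D E G H I
Unmarked (collected): F

Answer: A B C D E G H I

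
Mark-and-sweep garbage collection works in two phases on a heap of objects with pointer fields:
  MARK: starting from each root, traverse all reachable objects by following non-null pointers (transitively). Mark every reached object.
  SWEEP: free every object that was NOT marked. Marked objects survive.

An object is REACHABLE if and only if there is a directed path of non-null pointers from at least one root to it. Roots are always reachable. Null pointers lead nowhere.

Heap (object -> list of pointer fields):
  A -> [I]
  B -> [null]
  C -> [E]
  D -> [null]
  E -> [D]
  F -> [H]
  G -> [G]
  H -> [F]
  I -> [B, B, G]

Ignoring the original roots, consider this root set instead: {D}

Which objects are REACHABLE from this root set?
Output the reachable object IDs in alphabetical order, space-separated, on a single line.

Answer: D

Derivation:
Roots: D
Mark D: refs=null, marked=D
Unmarked (collected): A B C E F G H I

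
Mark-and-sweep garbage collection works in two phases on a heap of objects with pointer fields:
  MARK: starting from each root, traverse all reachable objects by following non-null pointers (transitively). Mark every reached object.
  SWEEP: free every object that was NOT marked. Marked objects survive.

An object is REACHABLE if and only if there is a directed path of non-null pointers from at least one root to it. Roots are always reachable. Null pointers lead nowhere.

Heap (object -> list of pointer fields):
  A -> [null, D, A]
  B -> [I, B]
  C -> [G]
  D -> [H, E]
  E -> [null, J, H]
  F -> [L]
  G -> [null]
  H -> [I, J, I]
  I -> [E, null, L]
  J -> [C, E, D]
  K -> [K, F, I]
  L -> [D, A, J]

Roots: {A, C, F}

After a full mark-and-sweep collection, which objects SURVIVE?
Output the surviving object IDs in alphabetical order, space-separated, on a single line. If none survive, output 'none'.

Roots: A C F
Mark A: refs=null D A, marked=A
Mark C: refs=G, marked=A C
Mark F: refs=L, marked=A C F
Mark D: refs=H E, marked=A C D F
Mark G: refs=null, marked=A C D F G
Mark L: refs=D A J, marked=A C D F G L
Mark H: refs=I J I, marked=A C D F G H L
Mark E: refs=null J H, marked=A C D E F G H L
Mark J: refs=C E D, marked=A C D E F G H J L
Mark I: refs=E null L, marked=A C D E F G H I J L
Unmarked (collected): B K

Answer: A C D E F G H I J L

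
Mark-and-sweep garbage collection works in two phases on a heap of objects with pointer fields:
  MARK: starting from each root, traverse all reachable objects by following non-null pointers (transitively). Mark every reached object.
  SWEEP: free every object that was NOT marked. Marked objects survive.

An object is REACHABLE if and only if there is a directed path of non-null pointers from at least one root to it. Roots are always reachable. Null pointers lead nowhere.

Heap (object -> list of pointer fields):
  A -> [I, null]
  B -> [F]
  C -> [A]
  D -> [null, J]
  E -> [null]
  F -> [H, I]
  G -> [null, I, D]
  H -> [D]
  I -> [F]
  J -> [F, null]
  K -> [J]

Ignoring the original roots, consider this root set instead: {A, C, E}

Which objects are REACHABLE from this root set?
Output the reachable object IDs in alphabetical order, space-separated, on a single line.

Roots: A C E
Mark A: refs=I null, marked=A
Mark C: refs=A, marked=A C
Mark E: refs=null, marked=A C E
Mark I: refs=F, marked=A C E I
Mark F: refs=H I, marked=A C E F I
Mark H: refs=D, marked=A C E F H I
Mark D: refs=null J, marked=A C D E F H I
Mark J: refs=F null, marked=A C D E F H I J
Unmarked (collected): B G K

Answer: A C D E F H I J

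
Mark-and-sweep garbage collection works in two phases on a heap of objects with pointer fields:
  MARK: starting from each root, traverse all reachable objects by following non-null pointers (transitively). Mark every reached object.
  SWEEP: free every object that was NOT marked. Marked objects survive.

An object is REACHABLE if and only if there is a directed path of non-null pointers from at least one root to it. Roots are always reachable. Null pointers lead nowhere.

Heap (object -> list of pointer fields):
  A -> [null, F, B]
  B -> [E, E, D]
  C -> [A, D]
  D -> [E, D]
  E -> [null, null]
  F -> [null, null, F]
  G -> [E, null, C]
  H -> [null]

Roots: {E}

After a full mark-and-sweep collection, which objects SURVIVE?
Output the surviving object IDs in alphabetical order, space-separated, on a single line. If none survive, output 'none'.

Roots: E
Mark E: refs=null null, marked=E
Unmarked (collected): A B C D F G H

Answer: E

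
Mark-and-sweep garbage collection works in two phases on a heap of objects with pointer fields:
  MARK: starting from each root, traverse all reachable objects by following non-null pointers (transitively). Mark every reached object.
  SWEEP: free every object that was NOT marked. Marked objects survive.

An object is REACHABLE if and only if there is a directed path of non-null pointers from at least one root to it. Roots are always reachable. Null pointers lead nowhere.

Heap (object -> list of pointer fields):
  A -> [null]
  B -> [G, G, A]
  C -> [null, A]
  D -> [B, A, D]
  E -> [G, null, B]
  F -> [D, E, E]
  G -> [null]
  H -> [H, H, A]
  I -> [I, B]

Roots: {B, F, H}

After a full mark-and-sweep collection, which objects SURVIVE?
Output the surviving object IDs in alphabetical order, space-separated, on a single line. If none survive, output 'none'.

Roots: B F H
Mark B: refs=G G A, marked=B
Mark F: refs=D E E, marked=B F
Mark H: refs=H H A, marked=B F H
Mark G: refs=null, marked=B F G H
Mark A: refs=null, marked=A B F G H
Mark D: refs=B A D, marked=A B D F G H
Mark E: refs=G null B, marked=A B D E F G H
Unmarked (collected): C I

Answer: A B D E F G H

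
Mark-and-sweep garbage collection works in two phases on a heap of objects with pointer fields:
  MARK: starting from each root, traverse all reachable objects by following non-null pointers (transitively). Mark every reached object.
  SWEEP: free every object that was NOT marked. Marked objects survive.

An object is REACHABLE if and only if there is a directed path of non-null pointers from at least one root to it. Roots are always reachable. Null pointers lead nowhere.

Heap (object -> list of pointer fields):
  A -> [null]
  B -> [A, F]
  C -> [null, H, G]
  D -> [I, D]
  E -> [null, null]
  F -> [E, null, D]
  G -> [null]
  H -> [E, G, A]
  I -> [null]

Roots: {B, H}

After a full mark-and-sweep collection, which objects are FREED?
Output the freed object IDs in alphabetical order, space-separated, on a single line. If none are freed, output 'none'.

Roots: B H
Mark B: refs=A F, marked=B
Mark H: refs=E G A, marked=B H
Mark A: refs=null, marked=A B H
Mark F: refs=E null D, marked=A B F H
Mark E: refs=null null, marked=A B E F H
Mark G: refs=null, marked=A B E F G H
Mark D: refs=I D, marked=A B D E F G H
Mark I: refs=null, marked=A B D E F G H I
Unmarked (collected): C

Answer: C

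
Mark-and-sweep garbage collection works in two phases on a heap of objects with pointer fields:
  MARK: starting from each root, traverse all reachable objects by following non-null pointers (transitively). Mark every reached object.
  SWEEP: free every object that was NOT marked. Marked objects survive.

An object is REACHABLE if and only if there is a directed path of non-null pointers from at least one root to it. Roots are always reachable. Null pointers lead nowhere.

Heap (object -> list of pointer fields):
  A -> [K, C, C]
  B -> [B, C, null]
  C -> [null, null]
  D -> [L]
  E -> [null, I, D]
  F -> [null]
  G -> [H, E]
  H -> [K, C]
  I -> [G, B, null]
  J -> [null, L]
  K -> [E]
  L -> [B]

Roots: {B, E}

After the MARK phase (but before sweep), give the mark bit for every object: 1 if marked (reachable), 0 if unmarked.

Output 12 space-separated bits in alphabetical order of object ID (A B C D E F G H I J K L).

Answer: 0 1 1 1 1 0 1 1 1 0 1 1

Derivation:
Roots: B E
Mark B: refs=B C null, marked=B
Mark E: refs=null I D, marked=B E
Mark C: refs=null null, marked=B C E
Mark I: refs=G B null, marked=B C E I
Mark D: refs=L, marked=B C D E I
Mark G: refs=H E, marked=B C D E G I
Mark L: refs=B, marked=B C D E G I L
Mark H: refs=K C, marked=B C D E G H I L
Mark K: refs=E, marked=B C D E G H I K L
Unmarked (collected): A F J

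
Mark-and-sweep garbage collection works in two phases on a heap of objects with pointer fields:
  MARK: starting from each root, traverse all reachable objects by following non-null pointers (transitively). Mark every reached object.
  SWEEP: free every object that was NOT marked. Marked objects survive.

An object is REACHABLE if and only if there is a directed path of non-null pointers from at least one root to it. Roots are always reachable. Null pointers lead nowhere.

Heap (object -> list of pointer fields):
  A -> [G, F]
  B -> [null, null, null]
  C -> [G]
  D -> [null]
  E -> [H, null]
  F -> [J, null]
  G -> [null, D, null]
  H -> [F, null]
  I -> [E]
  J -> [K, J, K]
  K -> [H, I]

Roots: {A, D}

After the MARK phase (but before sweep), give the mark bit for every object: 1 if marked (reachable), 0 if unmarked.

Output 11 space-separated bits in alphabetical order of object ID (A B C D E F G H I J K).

Roots: A D
Mark A: refs=G F, marked=A
Mark D: refs=null, marked=A D
Mark G: refs=null D null, marked=A D G
Mark F: refs=J null, marked=A D F G
Mark J: refs=K J K, marked=A D F G J
Mark K: refs=H I, marked=A D F G J K
Mark H: refs=F null, marked=A D F G H J K
Mark I: refs=E, marked=A D F G H I J K
Mark E: refs=H null, marked=A D E F G H I J K
Unmarked (collected): B C

Answer: 1 0 0 1 1 1 1 1 1 1 1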